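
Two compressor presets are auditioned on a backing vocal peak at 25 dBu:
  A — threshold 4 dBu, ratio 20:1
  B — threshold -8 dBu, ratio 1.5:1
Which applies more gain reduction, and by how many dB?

A: GR = 21 − 21/20 = 19.95 dB.
B: GR = 33 − 33/1.5 = 11 dB.
A reduces 8.95 dB more.

A, by 8.95 dB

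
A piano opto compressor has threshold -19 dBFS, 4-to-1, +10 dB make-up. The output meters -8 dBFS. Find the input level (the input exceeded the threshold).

Stripping the +10 dB make-up gives -18 dBFS at the gain stage.
That's 1 dB above the -19 dBFS threshold.
Input overshoot = R × output overshoot = 4 dB → input = -19 + 4 = -15 dBFS.

-15 dBFS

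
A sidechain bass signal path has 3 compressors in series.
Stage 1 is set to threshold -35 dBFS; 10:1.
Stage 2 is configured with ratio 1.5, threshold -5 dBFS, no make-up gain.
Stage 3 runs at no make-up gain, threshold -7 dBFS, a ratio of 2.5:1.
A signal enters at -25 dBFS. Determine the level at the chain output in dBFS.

-34 dBFS

Stage 1: -25 dBFS is 10 dB over -35 dBFS; at 10:1 that becomes 1 dB over, giving -34 dBFS.
Stage 2: -34 dBFS ≤ -5 dBFS, so stage 2 doesn't engage; output -34 dBFS.
Stage 3: below threshold (-34 ≤ -7); passes unchanged; output -34 dBFS.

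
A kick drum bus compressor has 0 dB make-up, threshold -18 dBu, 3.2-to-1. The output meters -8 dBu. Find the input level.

14 dBu

Post-compression overshoot = -8 − (-18) = 10 dB.
Before 3.2:1 compression the overshoot was 10 × 3.2 = 32 dB, so input = -18 + 32 = 14 dBu.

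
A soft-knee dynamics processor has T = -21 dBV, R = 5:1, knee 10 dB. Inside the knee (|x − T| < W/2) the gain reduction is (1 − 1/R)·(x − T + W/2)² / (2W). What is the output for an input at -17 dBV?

x − T + W/2 = -17 − (-21) + 5 = 9.
GR = (1 − 1/5) × 9² / 20 = 0.8 × 81 / 20 = 3.24 dB.
Output = -17 − 3.24 = -20.24 dBV.

-20.24 dBV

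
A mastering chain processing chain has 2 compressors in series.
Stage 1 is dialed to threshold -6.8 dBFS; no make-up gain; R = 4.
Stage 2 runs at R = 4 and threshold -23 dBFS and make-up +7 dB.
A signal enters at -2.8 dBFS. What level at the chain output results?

Stage 1: -2.8 dBFS is 4 dB over -6.8 dBFS; at 4:1 that becomes 1 dB over, giving -5.8 dBFS.
Stage 2: overshoot 17.2 dB → 17.2/4 = 4.3 dB → -18.7 dBFS; +7 dB make-up → -11.7 dBFS.

-11.7 dBFS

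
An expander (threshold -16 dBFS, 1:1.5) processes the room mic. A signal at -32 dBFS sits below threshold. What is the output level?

-40 dBFS

The input is 16 dB below the -16 dBFS threshold.
A 1:1.5 expander multiplies undershoot by 1.5: 16 × 1.5 = 24 dB below threshold.
Output = -16 − 24 = -40 dBFS.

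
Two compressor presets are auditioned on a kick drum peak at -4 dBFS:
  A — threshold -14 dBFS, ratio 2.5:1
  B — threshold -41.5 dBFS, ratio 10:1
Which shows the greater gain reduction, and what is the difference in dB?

B, by 27.75 dB

A: 10 dB over, compressed to 4 dB over, so 6 dB of GR.
B: 37.5 dB over, compressed to 3.75 dB over, so 33.75 dB of GR.
B applies 27.75 dB more gain reduction.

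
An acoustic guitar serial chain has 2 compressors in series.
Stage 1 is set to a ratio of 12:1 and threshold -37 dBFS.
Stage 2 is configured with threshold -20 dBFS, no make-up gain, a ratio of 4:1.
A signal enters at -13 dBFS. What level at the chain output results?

-35 dBFS

Stage 1: -13 dBFS is 24 dB over -37 dBFS; at 12:1 that becomes 2 dB over, giving -35 dBFS.
Stage 2: -35 dBFS ≤ -20 dBFS, so stage 2 doesn't engage; output -35 dBFS.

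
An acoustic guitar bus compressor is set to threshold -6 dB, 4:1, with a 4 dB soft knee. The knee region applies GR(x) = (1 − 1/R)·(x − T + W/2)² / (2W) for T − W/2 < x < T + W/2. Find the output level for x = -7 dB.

-7.09375 dB

x − T + W/2 = -7 − (-6) + 2 = 1.
GR = (1 − 1/4) × 1² / 8 = 0.75 × 1 / 8 = 0.09375 dB.
Output = -7 − 0.09375 = -7.09375 dB.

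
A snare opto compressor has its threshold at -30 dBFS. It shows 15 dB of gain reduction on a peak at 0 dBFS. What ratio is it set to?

Input overshoot = 0 − (-30) = 30 dB.
Output overshoot = 30 − 15 = 15 dB.
Ratio = input overshoot / output overshoot = 30 / 15 = 2.

2:1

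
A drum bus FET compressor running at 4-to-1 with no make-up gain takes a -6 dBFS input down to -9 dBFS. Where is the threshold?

-10 dBFS

Gain reduction = -6 − (-9) = 3 dB; output overshoot = GR / (R − 1) = 3 / 3 = 1 dB.
Threshold = output − output overshoot = -9 − 1 = -10 dBFS.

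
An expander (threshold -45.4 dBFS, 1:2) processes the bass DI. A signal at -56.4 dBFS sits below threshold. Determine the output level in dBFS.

Undershoot = (-45.4) − (-56.4) = 11 dB.
At 1:2, that expands to 22 dB under threshold.
Output = -45.4 − 22 = -67.4 dBFS.

-67.4 dBFS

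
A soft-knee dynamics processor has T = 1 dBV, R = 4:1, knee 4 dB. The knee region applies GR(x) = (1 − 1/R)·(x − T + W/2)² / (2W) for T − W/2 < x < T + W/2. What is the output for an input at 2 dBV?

x − T + W/2 = 2 − 1 + 2 = 3.
GR = (1 − 1/4) × 3² / 8 = 0.75 × 9 / 8 = 0.84375 dB.
Output = 2 − 0.84375 = 1.15625 dBV.

1.15625 dBV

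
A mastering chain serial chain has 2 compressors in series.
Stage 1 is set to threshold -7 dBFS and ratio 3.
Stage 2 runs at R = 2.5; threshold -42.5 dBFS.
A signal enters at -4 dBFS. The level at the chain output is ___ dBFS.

-27.9 dBFS

Stage 1: overshoot 3 dB → 3/3 = 1 dB → -6 dBFS.
Stage 2: -6 dBFS is 36.5 dB over -42.5 dBFS; at 2.5:1 that becomes 14.6 dB over, giving -27.9 dBFS.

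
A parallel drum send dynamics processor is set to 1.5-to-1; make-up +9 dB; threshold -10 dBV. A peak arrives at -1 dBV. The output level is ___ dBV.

The input is 9 dB above the -10 dBV threshold.
The 9 dB excess becomes 6 dB after 1.5:1 reduction.
That puts the output at -4 dBV; make-up adds 9 dB, giving 5 dBV.

5 dBV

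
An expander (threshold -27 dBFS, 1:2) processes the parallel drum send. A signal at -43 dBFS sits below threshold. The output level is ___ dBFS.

-59 dBFS

Undershoot = (-27) − (-43) = 16 dB.
At 1:2, that expands to 32 dB under threshold.
Output = -27 − 32 = -59 dBFS.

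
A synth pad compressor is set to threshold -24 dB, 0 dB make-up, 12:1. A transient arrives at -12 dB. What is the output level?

Overshoot: -12 − (-24) = 12 dB.
At 12:1 the overshoot is divided by 12, leaving 1 dB above threshold.
Output = -24 + 1 = -23 dB.

-23 dB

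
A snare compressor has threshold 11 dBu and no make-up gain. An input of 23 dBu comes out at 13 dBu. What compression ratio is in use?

Input overshoot = 23 − 11 = 12 dB; output overshoot = 13 − 11 = 2 dB.
Ratio = 12 / 2 = 6.

6:1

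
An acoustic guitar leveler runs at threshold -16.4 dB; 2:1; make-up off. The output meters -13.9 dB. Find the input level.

-11.4 dB

Post-compression overshoot = -13.9 − (-16.4) = 2.5 dB.
Undo the ratio: input overshoot = 2.5 × 2 = 5 dB, giving input = -11.4 dB.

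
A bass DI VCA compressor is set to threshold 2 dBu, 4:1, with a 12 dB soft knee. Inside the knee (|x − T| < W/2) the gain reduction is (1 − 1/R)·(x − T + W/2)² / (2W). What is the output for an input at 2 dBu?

0.875 dBu

x − T + W/2 = 2 − 2 + 6 = 6.
GR = (1 − 1/4) × 6² / 24 = 0.75 × 36 / 24 = 1.125 dB.
Output = 2 − 1.125 = 0.875 dBu.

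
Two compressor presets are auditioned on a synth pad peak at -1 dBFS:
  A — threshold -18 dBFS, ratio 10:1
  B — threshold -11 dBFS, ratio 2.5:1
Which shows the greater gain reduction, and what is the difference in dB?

A: GR = 17 − 17/10 = 15.3 dB.
B: GR = 10 − 10/2.5 = 6 dB.
A applies 9.3 dB more gain reduction.

A, by 9.3 dB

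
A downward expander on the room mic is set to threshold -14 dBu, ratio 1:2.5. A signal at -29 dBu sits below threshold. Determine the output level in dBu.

The input is 15 dB below the -14 dBu threshold.
A 1:2.5 expander multiplies undershoot by 2.5: 15 × 2.5 = 37.5 dB below threshold.
Output = -14 − 37.5 = -51.5 dBu.

-51.5 dBu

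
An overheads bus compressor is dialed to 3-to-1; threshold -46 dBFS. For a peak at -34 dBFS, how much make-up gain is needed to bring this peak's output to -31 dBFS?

11 dB

Without make-up, output = threshold + overshoot/3 = -46 + 4 = -42 dBFS.
Gap to target: 11 dB.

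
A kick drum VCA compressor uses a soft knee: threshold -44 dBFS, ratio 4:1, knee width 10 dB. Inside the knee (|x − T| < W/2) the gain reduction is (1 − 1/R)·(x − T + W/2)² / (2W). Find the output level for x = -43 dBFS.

x − T + W/2 = -43 − (-44) + 5 = 6.
GR = (1 − 1/4) × 6² / 20 = 0.75 × 36 / 20 = 1.35 dB.
Output = -43 − 1.35 = -44.35 dBFS.

-44.35 dBFS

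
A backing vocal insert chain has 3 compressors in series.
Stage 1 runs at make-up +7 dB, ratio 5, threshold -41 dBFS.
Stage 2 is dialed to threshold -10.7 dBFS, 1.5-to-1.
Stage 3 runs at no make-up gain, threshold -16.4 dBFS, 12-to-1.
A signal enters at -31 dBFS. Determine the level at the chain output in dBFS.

-32 dBFS

Stage 1: -31 dBFS is 10 dB over -41 dBFS; at 5:1 that becomes 2 dB over, giving -39 dBFS; +7 dB make-up → -32 dBFS.
Stage 2: -32 dBFS ≤ -10.7 dBFS, so stage 2 doesn't engage; output -32 dBFS.
Stage 3: -32 dBFS ≤ -16.4 dBFS, so stage 3 doesn't engage; output -32 dBFS.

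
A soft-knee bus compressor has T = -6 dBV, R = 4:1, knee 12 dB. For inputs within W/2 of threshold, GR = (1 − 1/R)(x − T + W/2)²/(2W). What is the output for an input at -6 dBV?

-7.125 dBV

x − T + W/2 = -6 − (-6) + 6 = 6.
GR = (1 − 1/4) × 6² / 24 = 0.75 × 36 / 24 = 1.125 dB.
Output = -6 − 1.125 = -7.125 dBV.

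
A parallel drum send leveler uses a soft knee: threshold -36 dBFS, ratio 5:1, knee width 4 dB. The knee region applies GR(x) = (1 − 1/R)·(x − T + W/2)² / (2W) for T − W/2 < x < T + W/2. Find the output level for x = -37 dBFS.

-37.1 dBFS

x − T + W/2 = -37 − (-36) + 2 = 1.
GR = (1 − 1/5) × 1² / 8 = 0.8 × 1 / 8 = 0.1 dB.
Output = -37 − 0.1 = -37.1 dBFS.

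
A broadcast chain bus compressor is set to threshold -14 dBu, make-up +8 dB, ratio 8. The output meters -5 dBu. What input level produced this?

-6 dBu

Stripping the +8 dB make-up gives -13 dBu at the gain stage.
The compressed level sits -13 − (-14) = 1 dB over threshold.
Input overshoot = R × output overshoot = 8 dB → input = -14 + 8 = -6 dBu.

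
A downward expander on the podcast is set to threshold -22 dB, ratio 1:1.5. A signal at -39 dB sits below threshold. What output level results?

The input is 17 dB below the -22 dB threshold.
A 1:1.5 expander multiplies undershoot by 1.5: 17 × 1.5 = 25.5 dB below threshold.
Output = -22 − 25.5 = -47.5 dB.

-47.5 dB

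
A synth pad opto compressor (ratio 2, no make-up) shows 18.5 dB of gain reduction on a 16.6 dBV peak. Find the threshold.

Input is 37 dB above T (since output overshoot × R = input overshoot: (-1.9 − T)·2 = 16.6 − T gives T = -20.4 dBV).
Check: -20.4 + (16.6 − (-20.4))/2 = -20.4 + 18.5 = -1.9 dBV. ✓

-20.4 dBV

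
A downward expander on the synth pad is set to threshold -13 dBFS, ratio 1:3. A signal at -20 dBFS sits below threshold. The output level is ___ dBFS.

-34 dBFS

The input is 7 dB below the -13 dBFS threshold.
A 1:3 expander multiplies undershoot by 3: 7 × 3 = 21 dB below threshold.
Output = -13 − 21 = -34 dBFS.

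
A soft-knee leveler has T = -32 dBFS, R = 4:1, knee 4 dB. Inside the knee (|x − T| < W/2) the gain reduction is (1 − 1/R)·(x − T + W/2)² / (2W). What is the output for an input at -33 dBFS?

-33.09375 dBFS

x − T + W/2 = -33 − (-32) + 2 = 1.
GR = (1 − 1/4) × 1² / 8 = 0.75 × 1 / 8 = 0.09375 dB.
Output = -33 − 0.09375 = -33.09375 dBFS.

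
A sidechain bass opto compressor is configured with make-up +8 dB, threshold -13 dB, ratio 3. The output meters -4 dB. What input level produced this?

Before make-up, the level was -4 − 8 = -12 dB.
The compressed level sits -12 − (-13) = 1 dB over threshold.
Undo the ratio: input overshoot = 1 × 3 = 3 dB, giving input = -10 dB.

-10 dB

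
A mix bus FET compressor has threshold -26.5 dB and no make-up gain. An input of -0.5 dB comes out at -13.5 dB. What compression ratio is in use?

Input overshoot = -0.5 − (-26.5) = 26 dB; output overshoot = -13.5 − (-26.5) = 13 dB.
Ratio = 26 / 13 = 2.

2:1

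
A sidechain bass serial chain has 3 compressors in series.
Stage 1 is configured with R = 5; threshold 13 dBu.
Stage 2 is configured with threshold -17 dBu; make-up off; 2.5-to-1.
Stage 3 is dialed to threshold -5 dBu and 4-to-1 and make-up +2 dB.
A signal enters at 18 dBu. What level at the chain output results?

-2.9 dBu

Stage 1: 5 dB above 13 dBu, reduced 5:1 to 1 dB above → 14 dBu.
Stage 2: 31 dB above -17 dBu, reduced 2.5:1 to 12.4 dB above → -4.6 dBu.
Stage 3: overshoot 0.4 dB → 0.4/4 = 0.1 dB → -4.9 dBu; +2 dB make-up → -2.9 dBu.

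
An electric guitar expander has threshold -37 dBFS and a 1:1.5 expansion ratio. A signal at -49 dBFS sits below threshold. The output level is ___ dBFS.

Undershoot = (-37) − (-49) = 12 dB.
At 1:1.5, that expands to 18 dB under threshold.
Output = -37 − 18 = -55 dBFS.

-55 dBFS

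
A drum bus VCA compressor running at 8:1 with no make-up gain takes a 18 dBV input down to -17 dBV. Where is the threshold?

Let T be the threshold. Output overshoot = (input overshoot)/R, so -17 − T = (18 − T)/8.
8·(-17 − T) = 18 − T → 7·T = -136 − 18 = -154.
T = -154/7 = -22 dBV.

-22 dBV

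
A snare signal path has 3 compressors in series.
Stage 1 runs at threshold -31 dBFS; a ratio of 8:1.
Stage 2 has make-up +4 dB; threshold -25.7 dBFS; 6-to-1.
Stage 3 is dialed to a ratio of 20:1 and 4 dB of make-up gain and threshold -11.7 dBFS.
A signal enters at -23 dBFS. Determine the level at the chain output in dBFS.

Stage 1: -23 dBFS is 8 dB over -31 dBFS; at 8:1 that becomes 1 dB over, giving -30 dBFS.
Stage 2: -30 dBFS is at or below the -25.7 dBFS threshold — no compression; make-up brings it to -26 dBFS.
Stage 3: -26 dBFS is at or below the -11.7 dBFS threshold — no compression; make-up brings it to -22 dBFS.

-22 dBFS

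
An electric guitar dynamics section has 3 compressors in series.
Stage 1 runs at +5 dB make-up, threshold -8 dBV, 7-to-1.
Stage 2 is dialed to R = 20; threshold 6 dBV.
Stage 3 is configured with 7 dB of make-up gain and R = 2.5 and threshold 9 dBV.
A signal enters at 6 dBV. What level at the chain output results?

Stage 1: 14 dB above -8 dBV, reduced 7:1 to 2 dB above → -6 dBV; +5 dB make-up → -1 dBV.
Stage 2: -1 dBV ≤ 6 dBV, so stage 2 doesn't engage; output -1 dBV.
Stage 3: -1 dBV is at or below the 9 dBV threshold — no compression; make-up brings it to 6 dBV.

6 dBV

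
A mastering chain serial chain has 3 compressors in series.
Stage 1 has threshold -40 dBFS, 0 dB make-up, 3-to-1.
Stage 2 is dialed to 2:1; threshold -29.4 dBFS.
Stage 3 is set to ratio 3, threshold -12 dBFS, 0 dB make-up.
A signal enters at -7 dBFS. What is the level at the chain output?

Stage 1: 33 dB above -40 dBFS, reduced 3:1 to 11 dB above → -29 dBFS.
Stage 2: -29 dBFS is 0.4 dB over -29.4 dBFS; at 2:1 that becomes 0.2 dB over, giving -29.2 dBFS.
Stage 3: -29.2 dBFS ≤ -12 dBFS, so stage 3 doesn't engage; output -29.2 dBFS.

-29.2 dBFS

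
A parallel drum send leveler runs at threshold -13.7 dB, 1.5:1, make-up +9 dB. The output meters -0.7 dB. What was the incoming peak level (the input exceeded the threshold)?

Before make-up, the level was -0.7 − 9 = -9.7 dB.
Post-compression overshoot = -9.7 − (-13.7) = 4 dB.
Before 1.5:1 compression the overshoot was 4 × 1.5 = 6 dB, so input = -13.7 + 6 = -7.7 dB.

-7.7 dB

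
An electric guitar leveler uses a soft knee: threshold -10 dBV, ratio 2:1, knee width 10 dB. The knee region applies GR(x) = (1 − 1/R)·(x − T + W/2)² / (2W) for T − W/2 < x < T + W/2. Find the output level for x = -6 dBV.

x − T + W/2 = -6 − (-10) + 5 = 9.
GR = (1 − 1/2) × 9² / 20 = 0.5 × 81 / 20 = 2.025 dB.
Output = -6 − 2.025 = -8.025 dBV.

-8.025 dBV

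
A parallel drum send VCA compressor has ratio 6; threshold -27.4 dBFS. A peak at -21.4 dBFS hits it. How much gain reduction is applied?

-21.4 dBFS exceeds the threshold by 6 dB.
A 6:1 ratio leaves 1 dB of that excess.
So the signal is attenuated by 6 − 1 = 5 dB.

5 dB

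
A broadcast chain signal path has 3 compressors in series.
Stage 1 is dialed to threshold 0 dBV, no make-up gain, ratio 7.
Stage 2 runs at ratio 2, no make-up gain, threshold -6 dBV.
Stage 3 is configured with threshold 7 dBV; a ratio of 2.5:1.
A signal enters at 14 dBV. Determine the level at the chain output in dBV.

Stage 1: 14 dBV is 14 dB over 0 dBV; at 7:1 that becomes 2 dB over, giving 2 dBV.
Stage 2: 8 dB above -6 dBV, reduced 2:1 to 4 dB above → -2 dBV.
Stage 3: -2 dBV is at or below the 7 dBV threshold — no compression; output -2 dBV.

-2 dBV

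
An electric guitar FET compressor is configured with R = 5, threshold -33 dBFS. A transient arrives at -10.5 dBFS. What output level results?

Overshoot: -10.5 − (-33) = 22.5 dB.
5:1 compression reduces that to 22.5/5 = 4.5 dB over.
That puts the output at -28.5 dBFS.

-28.5 dBFS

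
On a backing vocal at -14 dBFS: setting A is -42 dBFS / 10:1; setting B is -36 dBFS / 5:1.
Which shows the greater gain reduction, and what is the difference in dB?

A: GR = 28 − 28/10 = 25.2 dB.
B: GR = 22 − 22/5 = 17.6 dB.
A applies 7.6 dB more gain reduction.

A, by 7.6 dB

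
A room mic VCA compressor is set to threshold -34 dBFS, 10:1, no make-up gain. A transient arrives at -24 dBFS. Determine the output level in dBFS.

-24 dBFS sits 10 dB over threshold.
10:1 compression reduces that to 10/10 = 1 dB over.
Output = -34 + 1 = -33 dBFS.

-33 dBFS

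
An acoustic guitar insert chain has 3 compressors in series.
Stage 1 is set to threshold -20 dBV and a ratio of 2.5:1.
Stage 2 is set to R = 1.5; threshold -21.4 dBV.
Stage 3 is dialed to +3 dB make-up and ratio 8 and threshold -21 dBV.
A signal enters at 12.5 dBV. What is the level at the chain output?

-16.85 dBV

Stage 1: 32.5 dB above -20 dBV, reduced 2.5:1 to 13 dB above → -7 dBV.
Stage 2: 14.4 dB above -21.4 dBV, reduced 1.5:1 to 9.6 dB above → -11.8 dBV.
Stage 3: -11.8 dBV is 9.2 dB over -21 dBV; at 8:1 that becomes 1.15 dB over, giving -19.85 dBV; +3 dB make-up → -16.85 dBV.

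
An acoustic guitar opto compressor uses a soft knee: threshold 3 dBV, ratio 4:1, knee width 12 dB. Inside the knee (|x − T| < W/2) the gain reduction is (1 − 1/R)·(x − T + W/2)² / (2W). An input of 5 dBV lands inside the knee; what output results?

x − T + W/2 = 5 − 3 + 6 = 8.
GR = (1 − 1/4) × 8² / 24 = 0.75 × 64 / 24 = 2 dB.
Output = 5 − 2 = 3 dBV.

3 dBV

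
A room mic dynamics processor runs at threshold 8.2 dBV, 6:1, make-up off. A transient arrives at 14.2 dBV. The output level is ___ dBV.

9.2 dBV

The input is 6 dB above the 8.2 dBV threshold.
The 6 dB excess becomes 1 dB after 6:1 reduction.
That puts the output at 9.2 dBV.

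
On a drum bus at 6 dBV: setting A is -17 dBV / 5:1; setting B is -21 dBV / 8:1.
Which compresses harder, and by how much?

B, by 5.225 dB

A: overshoot 23 dB → output overshoot 4.6 dB → GR 18.4 dB.
B: overshoot 27 dB → output overshoot 3.375 dB → GR 23.625 dB.
Difference: 5.225 dB in favour of B.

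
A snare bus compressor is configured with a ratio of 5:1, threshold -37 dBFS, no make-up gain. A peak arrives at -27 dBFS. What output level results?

-35 dBFS

The input is 10 dB above the -37 dBFS threshold.
5:1 compression reduces that to 10/5 = 2 dB over.
Output = -37 + 2 = -35 dBFS.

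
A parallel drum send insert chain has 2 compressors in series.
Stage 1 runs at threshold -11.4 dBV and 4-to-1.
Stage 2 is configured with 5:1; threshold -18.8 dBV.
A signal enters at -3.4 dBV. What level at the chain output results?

Stage 1: overshoot 8 dB → 8/4 = 2 dB → -9.4 dBV.
Stage 2: -9.4 dBV is 9.4 dB over -18.8 dBV; at 5:1 that becomes 1.88 dB over, giving -16.92 dBV.

-16.92 dBV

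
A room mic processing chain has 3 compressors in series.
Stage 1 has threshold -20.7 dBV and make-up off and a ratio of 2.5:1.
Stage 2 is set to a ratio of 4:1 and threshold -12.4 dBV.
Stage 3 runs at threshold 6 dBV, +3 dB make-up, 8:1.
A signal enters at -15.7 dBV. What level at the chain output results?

Stage 1: -15.7 dBV is 5 dB over -20.7 dBV; at 2.5:1 that becomes 2 dB over, giving -18.7 dBV.
Stage 2: -18.7 dBV ≤ -12.4 dBV, so stage 2 doesn't engage; output -18.7 dBV.
Stage 3: -18.7 dBV is at or below the 6 dBV threshold — no compression; make-up brings it to -15.7 dBV.

-15.7 dBV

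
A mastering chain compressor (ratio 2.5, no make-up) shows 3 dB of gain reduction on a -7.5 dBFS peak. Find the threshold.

Gain reduction = -7.5 − (-10.5) = 3 dB; output overshoot = GR / (R − 1) = 3 / 1.5 = 2 dB.
Threshold = output − output overshoot = -10.5 − 2 = -12.5 dBFS.

-12.5 dBFS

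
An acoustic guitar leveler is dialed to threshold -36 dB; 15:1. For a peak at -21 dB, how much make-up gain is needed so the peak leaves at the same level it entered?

14 dB

Without make-up, output = threshold + overshoot/15 = -36 + 1 = -35 dB.
Gap to target: 14 dB.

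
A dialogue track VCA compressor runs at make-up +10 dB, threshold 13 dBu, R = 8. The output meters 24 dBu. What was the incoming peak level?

21 dBu

Before make-up, the level was 24 − 10 = 14 dBu.
That's 1 dB above the 13 dBu threshold.
Before 8:1 compression the overshoot was 1 × 8 = 8 dB, so input = 13 + 8 = 21 dBu.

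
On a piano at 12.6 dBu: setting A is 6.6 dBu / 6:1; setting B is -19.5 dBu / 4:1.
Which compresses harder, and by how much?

A: 6 dB over, compressed to 1 dB over, so 5 dB of GR.
B: 32.1 dB over, compressed to 8.025 dB over, so 24.075 dB of GR.
B applies 19.075 dB more gain reduction.

B, by 19.075 dB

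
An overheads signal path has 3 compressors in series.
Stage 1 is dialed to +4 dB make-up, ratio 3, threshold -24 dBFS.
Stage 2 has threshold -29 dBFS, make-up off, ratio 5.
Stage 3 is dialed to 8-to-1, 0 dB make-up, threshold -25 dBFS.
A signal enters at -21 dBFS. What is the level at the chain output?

Stage 1: 3 dB above -24 dBFS, reduced 3:1 to 1 dB above → -23 dBFS; +4 dB make-up → -19 dBFS.
Stage 2: overshoot 10 dB → 10/5 = 2 dB → -27 dBFS.
Stage 3: -27 dBFS ≤ -25 dBFS, so stage 3 doesn't engage; output -27 dBFS.

-27 dBFS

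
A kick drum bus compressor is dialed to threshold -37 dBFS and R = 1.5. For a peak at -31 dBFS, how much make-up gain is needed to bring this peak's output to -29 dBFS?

Overshoot 6 dB → 6/1.5 = 4 dB after compression, so the compressed level is -37 + 4 = -33 dBFS.
Make-up = target − compressed = -29 − (-33) = 4 dB.

4 dB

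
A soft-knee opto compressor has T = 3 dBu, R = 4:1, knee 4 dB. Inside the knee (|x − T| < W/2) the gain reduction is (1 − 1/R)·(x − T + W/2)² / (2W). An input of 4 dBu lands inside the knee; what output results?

3.15625 dBu

x − T + W/2 = 4 − 3 + 2 = 3.
GR = (1 − 1/4) × 3² / 8 = 0.75 × 9 / 8 = 0.84375 dB.
Output = 4 − 0.84375 = 3.15625 dBu.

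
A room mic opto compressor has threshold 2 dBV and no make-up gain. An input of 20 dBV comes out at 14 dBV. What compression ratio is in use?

1.5:1

Input overshoot = 20 − 2 = 18 dB; output overshoot = 14 − 2 = 12 dB.
Ratio = 18 / 12 = 1.5.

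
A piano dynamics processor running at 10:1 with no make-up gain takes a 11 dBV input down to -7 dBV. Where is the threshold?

Gain reduction = 11 − (-7) = 18 dB; output overshoot = GR / (R − 1) = 18 / 9 = 2 dB.
Threshold = output − output overshoot = -7 − 2 = -9 dBV.

-9 dBV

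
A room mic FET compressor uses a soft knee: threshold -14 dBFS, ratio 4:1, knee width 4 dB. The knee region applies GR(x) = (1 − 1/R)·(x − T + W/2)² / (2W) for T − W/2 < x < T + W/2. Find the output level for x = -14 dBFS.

x − T + W/2 = -14 − (-14) + 2 = 2.
GR = (1 − 1/4) × 2² / 8 = 0.75 × 4 / 8 = 0.375 dB.
Output = -14 − 0.375 = -14.375 dBFS.

-14.375 dBFS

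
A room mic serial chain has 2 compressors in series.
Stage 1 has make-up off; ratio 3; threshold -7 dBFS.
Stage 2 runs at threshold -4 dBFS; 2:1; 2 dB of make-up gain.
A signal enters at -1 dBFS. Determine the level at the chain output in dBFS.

Stage 1: overshoot 6 dB → 6/3 = 2 dB → -5 dBFS.
Stage 2: -5 dBFS ≤ -4 dBFS, so stage 2 doesn't engage; make-up brings it to -3 dBFS.

-3 dBFS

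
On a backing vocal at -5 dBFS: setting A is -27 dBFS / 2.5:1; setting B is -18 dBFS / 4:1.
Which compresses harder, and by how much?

A: GR = 22 − 22/2.5 = 13.2 dB.
B: GR = 13 − 13/4 = 9.75 dB.
A reduces 3.45 dB more.

A, by 3.45 dB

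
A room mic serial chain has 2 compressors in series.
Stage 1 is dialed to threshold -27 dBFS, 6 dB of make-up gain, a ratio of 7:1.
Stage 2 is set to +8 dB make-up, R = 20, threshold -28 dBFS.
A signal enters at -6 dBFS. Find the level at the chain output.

-19.5 dBFS

Stage 1: -6 dBFS is 21 dB over -27 dBFS; at 7:1 that becomes 3 dB over, giving -24 dBFS; +6 dB make-up → -18 dBFS.
Stage 2: 10 dB above -28 dBFS, reduced 20:1 to 0.5 dB above → -27.5 dBFS; +8 dB make-up → -19.5 dBFS.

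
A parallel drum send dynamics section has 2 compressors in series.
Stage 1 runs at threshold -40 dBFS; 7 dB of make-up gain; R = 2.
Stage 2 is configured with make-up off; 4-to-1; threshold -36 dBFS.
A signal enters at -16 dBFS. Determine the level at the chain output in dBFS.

Stage 1: overshoot 24 dB → 24/2 = 12 dB → -28 dBFS; +7 dB make-up → -21 dBFS.
Stage 2: 15 dB above -36 dBFS, reduced 4:1 to 3.75 dB above → -32.25 dBFS.

-32.25 dBFS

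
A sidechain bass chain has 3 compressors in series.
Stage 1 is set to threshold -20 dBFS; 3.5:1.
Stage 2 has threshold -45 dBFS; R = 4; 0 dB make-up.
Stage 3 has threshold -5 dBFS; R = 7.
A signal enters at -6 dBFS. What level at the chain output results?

Stage 1: -6 dBFS is 14 dB over -20 dBFS; at 3.5:1 that becomes 4 dB over, giving -16 dBFS.
Stage 2: 29 dB above -45 dBFS, reduced 4:1 to 7.25 dB above → -37.75 dBFS.
Stage 3: -37.75 dBFS ≤ -5 dBFS, so stage 3 doesn't engage; output -37.75 dBFS.

-37.75 dBFS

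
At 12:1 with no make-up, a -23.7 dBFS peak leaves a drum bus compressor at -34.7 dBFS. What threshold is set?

Input is 12 dB above T (since output overshoot × R = input overshoot: (-34.7 − T)·12 = -23.7 − T gives T = -35.7 dBFS).
Check: -35.7 + (-23.7 − (-35.7))/12 = -35.7 + 1 = -34.7 dBFS. ✓

-35.7 dBFS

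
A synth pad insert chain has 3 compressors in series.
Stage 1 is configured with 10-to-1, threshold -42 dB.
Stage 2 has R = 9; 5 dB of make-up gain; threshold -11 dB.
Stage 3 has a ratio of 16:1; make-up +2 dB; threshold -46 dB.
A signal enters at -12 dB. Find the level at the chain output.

Stage 1: overshoot 30 dB → 30/10 = 3 dB → -39 dB.
Stage 2: -39 dB ≤ -11 dB, so stage 2 doesn't engage; make-up brings it to -34 dB.
Stage 3: -34 dB is 12 dB over -46 dB; at 16:1 that becomes 0.75 dB over, giving -45.25 dB; +2 dB make-up → -43.25 dB.

-43.25 dB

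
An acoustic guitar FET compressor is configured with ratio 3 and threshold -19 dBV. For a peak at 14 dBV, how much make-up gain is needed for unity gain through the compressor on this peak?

Without make-up, output = threshold + overshoot/3 = -19 + 11 = -8 dBV.
Gap to target: 22 dB.

22 dB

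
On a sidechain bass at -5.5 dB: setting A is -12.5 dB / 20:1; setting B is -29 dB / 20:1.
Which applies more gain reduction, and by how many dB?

B, by 15.675 dB

A: 7 dB over, compressed to 0.35 dB over, so 6.65 dB of GR.
B: 23.5 dB over, compressed to 1.175 dB over, so 22.325 dB of GR.
B reduces 15.675 dB more.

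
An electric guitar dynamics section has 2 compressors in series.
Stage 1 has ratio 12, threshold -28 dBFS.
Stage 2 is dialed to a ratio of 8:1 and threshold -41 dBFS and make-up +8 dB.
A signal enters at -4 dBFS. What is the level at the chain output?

-31.125 dBFS

Stage 1: -4 dBFS is 24 dB over -28 dBFS; at 12:1 that becomes 2 dB over, giving -26 dBFS.
Stage 2: 15 dB above -41 dBFS, reduced 8:1 to 1.875 dB above → -39.125 dBFS; +8 dB make-up → -31.125 dBFS.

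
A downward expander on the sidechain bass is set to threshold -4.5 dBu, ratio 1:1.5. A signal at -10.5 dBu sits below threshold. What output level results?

Below threshold, a 1:1.5 expander applies gain = (1.5−1)×(T − x) of attenuation.
(1.5−1) × 6 = 3 dB, so output = -10.5 − 3 = -13.5 dBu.

-13.5 dBu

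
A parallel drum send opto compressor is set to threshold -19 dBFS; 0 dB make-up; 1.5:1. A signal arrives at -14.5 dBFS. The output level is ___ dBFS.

-16 dBFS

The input is 4.5 dB above the -19 dBFS threshold.
The 4.5 dB excess becomes 3 dB after 1.5:1 reduction.
Output = -19 + 3 = -16 dBFS.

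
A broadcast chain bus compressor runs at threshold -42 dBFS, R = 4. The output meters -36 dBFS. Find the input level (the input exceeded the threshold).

That's 6 dB above the -42 dBFS threshold.
Before 4:1 compression the overshoot was 6 × 4 = 24 dB, so input = -42 + 24 = -18 dBFS.

-18 dBFS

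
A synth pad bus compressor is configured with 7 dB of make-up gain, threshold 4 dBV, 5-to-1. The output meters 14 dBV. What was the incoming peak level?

Stripping the +7 dB make-up gives 7 dBV at the gain stage.
The compressed level sits 7 − 4 = 3 dB over threshold.
Before 5:1 compression the overshoot was 3 × 5 = 15 dB, so input = 4 + 15 = 19 dBV.

19 dBV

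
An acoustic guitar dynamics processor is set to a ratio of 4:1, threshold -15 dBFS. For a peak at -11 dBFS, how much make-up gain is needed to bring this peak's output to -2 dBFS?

12 dB

Overshoot 4 dB → 4/4 = 1 dB after compression, so the compressed level is -15 + 1 = -14 dBFS.
Make-up = target − compressed = -2 − (-14) = 12 dB.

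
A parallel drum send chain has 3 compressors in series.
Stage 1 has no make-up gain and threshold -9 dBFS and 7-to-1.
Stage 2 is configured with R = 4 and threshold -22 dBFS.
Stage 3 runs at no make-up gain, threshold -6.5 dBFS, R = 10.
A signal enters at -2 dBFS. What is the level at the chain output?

Stage 1: overshoot 7 dB → 7/7 = 1 dB → -8 dBFS.
Stage 2: overshoot 14 dB → 14/4 = 3.5 dB → -18.5 dBFS.
Stage 3: below threshold (-18.5 ≤ -6.5); passes unchanged; output -18.5 dBFS.

-18.5 dBFS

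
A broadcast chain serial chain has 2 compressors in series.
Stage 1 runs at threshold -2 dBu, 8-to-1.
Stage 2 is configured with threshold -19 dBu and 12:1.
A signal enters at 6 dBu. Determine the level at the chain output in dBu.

-17.5 dBu

Stage 1: 8 dB above -2 dBu, reduced 8:1 to 1 dB above → -1 dBu.
Stage 2: 18 dB above -19 dBu, reduced 12:1 to 1.5 dB above → -17.5 dBu.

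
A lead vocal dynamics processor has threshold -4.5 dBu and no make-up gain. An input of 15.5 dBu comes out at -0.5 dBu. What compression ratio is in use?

5:1

Input overshoot = 15.5 − (-4.5) = 20 dB; output overshoot = -0.5 − (-4.5) = 4 dB.
Ratio = 20 / 4 = 5.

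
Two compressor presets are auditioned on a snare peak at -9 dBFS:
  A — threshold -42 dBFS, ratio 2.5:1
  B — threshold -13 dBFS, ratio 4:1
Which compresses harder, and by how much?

A: overshoot 33 dB → output overshoot 13.2 dB → GR 19.8 dB.
B: overshoot 4 dB → output overshoot 1 dB → GR 3 dB.
Difference: 16.8 dB in favour of A.

A, by 16.8 dB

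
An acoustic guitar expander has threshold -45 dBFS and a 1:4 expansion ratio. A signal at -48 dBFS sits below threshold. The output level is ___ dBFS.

-57 dBFS

Below threshold, a 1:4 expander applies gain = (4−1)×(T − x) of attenuation.
(4−1) × 3 = 9 dB, so output = -48 − 9 = -57 dBFS.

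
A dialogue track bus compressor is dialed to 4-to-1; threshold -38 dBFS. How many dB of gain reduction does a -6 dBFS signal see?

The signal is 32 dB above threshold.
After 4:1 compression the overshoot becomes 32/4 = 8 dB.
So the signal is attenuated by 32 − 8 = 24 dB.

24 dB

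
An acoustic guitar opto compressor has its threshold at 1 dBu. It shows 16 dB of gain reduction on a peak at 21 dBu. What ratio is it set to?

Input overshoot = 21 − 1 = 20 dB.
Output overshoot = 20 − 16 = 4 dB.
Ratio = input overshoot / output overshoot = 20 / 4 = 5.

5:1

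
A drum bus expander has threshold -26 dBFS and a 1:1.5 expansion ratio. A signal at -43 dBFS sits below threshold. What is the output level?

-51.5 dBFS

Undershoot = (-26) − (-43) = 17 dB.
At 1:1.5, that expands to 25.5 dB under threshold.
Output = -26 − 25.5 = -51.5 dBFS.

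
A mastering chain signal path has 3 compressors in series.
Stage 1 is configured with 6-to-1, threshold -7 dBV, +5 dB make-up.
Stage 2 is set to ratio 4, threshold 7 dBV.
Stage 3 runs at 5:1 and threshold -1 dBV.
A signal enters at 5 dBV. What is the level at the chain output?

-0.8 dBV

Stage 1: 12 dB above -7 dBV, reduced 6:1 to 2 dB above → -5 dBV; +5 dB make-up → 0 dBV.
Stage 2: below threshold (0 ≤ 7); passes unchanged; output 0 dBV.
Stage 3: 1 dB above -1 dBV, reduced 5:1 to 0.2 dB above → -0.8 dBV.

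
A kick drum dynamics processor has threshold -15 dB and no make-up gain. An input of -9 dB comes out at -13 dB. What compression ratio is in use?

3:1

Input overshoot = -9 − (-15) = 6 dB; output overshoot = -13 − (-15) = 2 dB.
Ratio = 6 / 2 = 3.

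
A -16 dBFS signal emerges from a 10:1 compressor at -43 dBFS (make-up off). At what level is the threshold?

-46 dBFS

Gain reduction = -16 − (-43) = 27 dB; output overshoot = GR / (R − 1) = 27 / 9 = 3 dB.
Threshold = output − output overshoot = -43 − 3 = -46 dBFS.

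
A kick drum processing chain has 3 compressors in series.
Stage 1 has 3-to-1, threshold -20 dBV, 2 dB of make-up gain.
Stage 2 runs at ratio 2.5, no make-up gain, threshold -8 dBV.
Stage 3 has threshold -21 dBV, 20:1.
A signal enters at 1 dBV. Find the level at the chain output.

Stage 1: overshoot 21 dB → 21/3 = 7 dB → -13 dBV; +2 dB make-up → -11 dBV.
Stage 2: -11 dBV ≤ -8 dBV, so stage 2 doesn't engage; output -11 dBV.
Stage 3: overshoot 10 dB → 10/20 = 0.5 dB → -20.5 dBV.

-20.5 dBV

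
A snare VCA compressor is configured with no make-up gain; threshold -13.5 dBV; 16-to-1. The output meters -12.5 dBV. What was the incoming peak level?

Post-compression overshoot = -12.5 − (-13.5) = 1 dB.
Undo the ratio: input overshoot = 1 × 16 = 16 dB, giving input = 2.5 dBV.

2.5 dBV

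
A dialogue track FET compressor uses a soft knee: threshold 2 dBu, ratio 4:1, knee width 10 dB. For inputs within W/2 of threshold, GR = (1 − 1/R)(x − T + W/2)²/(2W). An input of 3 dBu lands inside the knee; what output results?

x − T + W/2 = 3 − 2 + 5 = 6.
GR = (1 − 1/4) × 6² / 20 = 0.75 × 36 / 20 = 1.35 dB.
Output = 3 − 1.35 = 1.65 dBu.

1.65 dBu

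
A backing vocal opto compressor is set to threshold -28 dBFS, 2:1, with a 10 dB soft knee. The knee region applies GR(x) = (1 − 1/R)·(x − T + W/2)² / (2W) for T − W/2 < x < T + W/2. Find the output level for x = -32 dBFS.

x − T + W/2 = -32 − (-28) + 5 = 1.
GR = (1 − 1/2) × 1² / 20 = 0.5 × 1 / 20 = 0.025 dB.
Output = -32 − 0.025 = -32.025 dBFS.

-32.025 dBFS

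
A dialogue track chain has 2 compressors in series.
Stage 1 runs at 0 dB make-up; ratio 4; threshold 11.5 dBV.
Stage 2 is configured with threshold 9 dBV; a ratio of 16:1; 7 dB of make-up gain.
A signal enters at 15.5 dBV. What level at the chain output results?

Stage 1: overshoot 4 dB → 4/4 = 1 dB → 12.5 dBV.
Stage 2: overshoot 3.5 dB → 3.5/16 = 0.21875 dB → 9.21875 dBV; +7 dB make-up → 16.21875 dBV.

16.21875 dBV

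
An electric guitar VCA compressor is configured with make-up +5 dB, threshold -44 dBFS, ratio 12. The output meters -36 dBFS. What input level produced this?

Stripping the +5 dB make-up gives -41 dBFS at the gain stage.
That's 3 dB above the -44 dBFS threshold.
Input overshoot = R × output overshoot = 36 dB → input = -44 + 36 = -8 dBFS.

-8 dBFS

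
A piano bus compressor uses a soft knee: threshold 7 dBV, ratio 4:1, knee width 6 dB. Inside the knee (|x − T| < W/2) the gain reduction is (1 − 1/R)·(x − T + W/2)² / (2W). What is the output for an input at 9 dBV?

7.4375 dBV

x − T + W/2 = 9 − 7 + 3 = 5.
GR = (1 − 1/4) × 5² / 12 = 0.75 × 25 / 12 = 1.5625 dB.
Output = 9 − 1.5625 = 7.4375 dBV.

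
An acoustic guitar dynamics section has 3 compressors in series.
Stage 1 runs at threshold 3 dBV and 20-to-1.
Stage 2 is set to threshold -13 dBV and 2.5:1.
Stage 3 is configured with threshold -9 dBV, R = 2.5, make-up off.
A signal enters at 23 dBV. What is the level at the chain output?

Stage 1: 20 dB above 3 dBV, reduced 20:1 to 1 dB above → 4 dBV.
Stage 2: 4 dBV is 17 dB over -13 dBV; at 2.5:1 that becomes 6.8 dB over, giving -6.2 dBV.
Stage 3: 2.8 dB above -9 dBV, reduced 2.5:1 to 1.12 dB above → -7.88 dBV.

-7.88 dBV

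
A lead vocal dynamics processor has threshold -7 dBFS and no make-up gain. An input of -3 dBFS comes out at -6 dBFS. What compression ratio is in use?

4:1

Input overshoot = -3 − (-7) = 4 dB; output overshoot = -6 − (-7) = 1 dB.
Ratio = 4 / 1 = 4.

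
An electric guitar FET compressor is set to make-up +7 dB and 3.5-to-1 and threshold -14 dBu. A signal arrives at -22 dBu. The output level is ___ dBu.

-22 dBu is 8 dB below the -14 dBu threshold, so no gain reduction is applied.
Make-up gain adds 7 dB: -22 + 7 = -15 dBu.

-15 dBu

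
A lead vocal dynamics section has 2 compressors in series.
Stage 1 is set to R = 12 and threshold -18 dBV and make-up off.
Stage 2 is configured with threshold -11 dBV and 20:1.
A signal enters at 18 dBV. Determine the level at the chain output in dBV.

Stage 1: 18 dBV is 36 dB over -18 dBV; at 12:1 that becomes 3 dB over, giving -15 dBV.
Stage 2: -15 dBV is at or below the -11 dBV threshold — no compression; output -15 dBV.

-15 dBV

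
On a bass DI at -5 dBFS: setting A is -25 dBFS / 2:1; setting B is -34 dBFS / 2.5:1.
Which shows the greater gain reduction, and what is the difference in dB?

B, by 7.4 dB

A: overshoot 20 dB → output overshoot 10 dB → GR 10 dB.
B: overshoot 29 dB → output overshoot 11.6 dB → GR 17.4 dB.
B applies 7.4 dB more gain reduction.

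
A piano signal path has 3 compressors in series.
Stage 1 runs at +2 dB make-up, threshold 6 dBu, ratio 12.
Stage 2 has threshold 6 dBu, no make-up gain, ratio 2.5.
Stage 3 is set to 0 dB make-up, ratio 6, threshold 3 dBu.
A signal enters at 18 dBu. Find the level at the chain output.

Stage 1: 12 dB above 6 dBu, reduced 12:1 to 1 dB above → 7 dBu; +2 dB make-up → 9 dBu.
Stage 2: 3 dB above 6 dBu, reduced 2.5:1 to 1.2 dB above → 7.2 dBu.
Stage 3: 7.2 dBu is 4.2 dB over 3 dBu; at 6:1 that becomes 0.7 dB over, giving 3.7 dBu.

3.7 dBu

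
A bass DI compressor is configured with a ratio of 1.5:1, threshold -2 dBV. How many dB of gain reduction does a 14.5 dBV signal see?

The signal is 16.5 dB above threshold.
A 1.5:1 ratio leaves 11 dB of that excess.
Gain reduction = 16.5 − 11 = 5.5 dB.

5.5 dB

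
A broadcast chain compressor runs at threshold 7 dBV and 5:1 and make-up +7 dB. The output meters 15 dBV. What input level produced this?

Remove make-up: 15 − 7 = 8 dBV.
Post-compression overshoot = 8 − 7 = 1 dB.
Input overshoot = R × output overshoot = 5 dB → input = 7 + 5 = 12 dBV.

12 dBV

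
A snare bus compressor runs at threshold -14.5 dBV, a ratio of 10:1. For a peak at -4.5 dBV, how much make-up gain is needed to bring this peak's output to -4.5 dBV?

Without make-up, output = threshold + overshoot/10 = -14.5 + 1 = -13.5 dBV.
Gap to target: 9 dB.

9 dB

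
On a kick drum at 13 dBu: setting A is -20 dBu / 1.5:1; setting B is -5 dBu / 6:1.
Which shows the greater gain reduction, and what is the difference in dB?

A: overshoot 33 dB → output overshoot 22 dB → GR 11 dB.
B: overshoot 18 dB → output overshoot 3 dB → GR 15 dB.
B applies 4 dB more gain reduction.

B, by 4 dB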